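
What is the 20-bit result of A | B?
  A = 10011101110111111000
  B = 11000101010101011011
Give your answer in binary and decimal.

Apply | to each column (1 where either bit is 1):
  10011101110111111000
| 11000101010101011011
----------------------
  11011101110111111011

Answer: 11011101110111111011 (908795)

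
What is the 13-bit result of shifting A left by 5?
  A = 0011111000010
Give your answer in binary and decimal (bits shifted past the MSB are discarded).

Shift left by 5: drop the top 5 bit(s), append 5 zero(s) on the right.
  0011111000010  ->  discard [00111], keep [11000010], append 00000
= 1100001000000

Answer: 1100001000000 (6208)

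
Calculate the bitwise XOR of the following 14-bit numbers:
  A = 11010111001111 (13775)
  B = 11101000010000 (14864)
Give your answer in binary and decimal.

Apply ^ to each column (1 where bits differ):
  11010111001111
^ 11101000010000
----------------
  00111111011111

Answer: 00111111011111 (4063)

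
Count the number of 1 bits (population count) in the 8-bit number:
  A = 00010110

00010110
1-bits at positions (from bit 0 = LSB): 1, 2, 4
Count = 3

Answer: 3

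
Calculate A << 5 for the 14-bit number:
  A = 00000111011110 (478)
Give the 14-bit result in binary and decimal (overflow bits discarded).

Shift left by 5: drop the top 5 bit(s), append 5 zero(s) on the right.
  00000111011110  ->  discard [00000], keep [111011110], append 00000
= 11101111000000

Answer: 11101111000000 (15296)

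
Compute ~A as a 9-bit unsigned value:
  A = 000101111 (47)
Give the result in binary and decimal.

Flip each bit (0->1, 1->0):
  000101111
  111010000

Answer: 111010000 (464)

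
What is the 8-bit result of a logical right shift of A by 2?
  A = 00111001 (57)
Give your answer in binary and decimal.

Logical shift right by 2: drop the bottom 2 bit(s), prepend 2 zero(s) on the left.
  00111001  ->  keep [001110], discard [01], prepend 00
= 00001110

Answer: 00001110 (14)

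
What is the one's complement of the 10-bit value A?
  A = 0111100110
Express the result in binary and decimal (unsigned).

Flip each bit (0->1, 1->0):
  0111100110
  1000011001

Answer: 1000011001 (537)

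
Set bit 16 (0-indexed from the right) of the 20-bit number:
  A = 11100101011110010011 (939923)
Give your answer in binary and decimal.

Mask = 1 << 16 = 00010000000000000000
Bit 16 of A is 0, so OR-ing with the mask flips it to 1.
  11100101011110010011
| 00010000000000000000
----------------------
  11110101011110010011

Answer: 11110101011110010011 (1005459)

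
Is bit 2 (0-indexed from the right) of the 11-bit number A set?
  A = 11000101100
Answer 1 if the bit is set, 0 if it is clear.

Bit 2 is the 3rd from the right.
  11000101100
          ^
That bit is 1.

Answer: 1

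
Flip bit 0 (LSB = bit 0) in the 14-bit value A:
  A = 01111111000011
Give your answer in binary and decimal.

Mask = 1 << 0 = 00000000000001
Bit 0 of A is 1; XOR with the mask flips it to 0.
  01111111000011
^ 00000000000001
----------------
  01111111000010

Answer: 01111111000010 (8130)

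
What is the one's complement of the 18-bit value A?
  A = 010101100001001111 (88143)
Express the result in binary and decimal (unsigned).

Flip each bit (0->1, 1->0):
  010101100001001111
  101010011110110000

Answer: 101010011110110000 (174000)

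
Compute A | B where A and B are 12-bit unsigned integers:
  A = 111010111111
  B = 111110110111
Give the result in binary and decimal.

Apply | to each column (1 where either bit is 1):
  111010111111
| 111110110111
--------------
  111110111111

Answer: 111110111111 (4031)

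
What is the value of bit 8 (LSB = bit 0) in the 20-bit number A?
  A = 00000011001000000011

Bit 8 is the 9th from the right.
  00000011001000000011
             ^
That bit is 0.

Answer: 0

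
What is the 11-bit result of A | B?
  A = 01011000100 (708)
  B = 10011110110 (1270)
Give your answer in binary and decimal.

Apply | to each column (1 where either bit is 1):
  01011000100
| 10011110110
-------------
  11011110110

Answer: 11011110110 (1782)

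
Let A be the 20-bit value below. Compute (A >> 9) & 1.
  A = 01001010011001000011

Bit 9 is the 10th from the right.
  01001010011001000011
            ^
That bit is 1.

Answer: 1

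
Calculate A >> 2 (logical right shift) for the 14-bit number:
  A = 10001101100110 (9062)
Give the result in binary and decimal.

Logical shift right by 2: drop the bottom 2 bit(s), prepend 2 zero(s) on the left.
  10001101100110  ->  keep [100011011001], discard [10], prepend 00
= 00100011011001

Answer: 00100011011001 (2265)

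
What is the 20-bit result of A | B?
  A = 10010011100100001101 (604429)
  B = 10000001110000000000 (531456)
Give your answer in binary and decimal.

Apply | to each column (1 where either bit is 1):
  10010011100100001101
| 10000001110000000000
----------------------
  10010011110100001101

Answer: 10010011110100001101 (605453)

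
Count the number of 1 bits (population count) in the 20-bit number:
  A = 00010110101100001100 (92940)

00010110101100001100
1-bits at positions (from bit 0 = LSB): 2, 3, 8, 9, 11, 13, 14, 16
Count = 8

Answer: 8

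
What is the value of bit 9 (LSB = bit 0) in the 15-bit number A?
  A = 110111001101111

Bit 9 is the 10th from the right.
  110111001101111
       ^
That bit is 1.

Answer: 1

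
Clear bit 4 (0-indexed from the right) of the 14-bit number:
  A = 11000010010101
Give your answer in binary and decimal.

Mask = ~(1 << 4) = 11111111101111
Bit 4 of A is 1, so AND-ing with the mask clears it to 0.
  11000010010101
& 11111111101111
----------------
  11000010000101

Answer: 11000010000101 (12421)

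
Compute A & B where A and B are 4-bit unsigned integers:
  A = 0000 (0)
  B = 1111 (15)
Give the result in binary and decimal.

Apply & to each column (1 only where both bits are 1):
  0000
& 1111
------
  0000

Answer: 0000 (0)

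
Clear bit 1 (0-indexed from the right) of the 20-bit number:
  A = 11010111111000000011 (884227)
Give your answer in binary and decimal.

Mask = ~(1 << 1) = 11111111111111111101
Bit 1 of A is 1, so AND-ing with the mask clears it to 0.
  11010111111000000011
& 11111111111111111101
----------------------
  11010111111000000001

Answer: 11010111111000000001 (884225)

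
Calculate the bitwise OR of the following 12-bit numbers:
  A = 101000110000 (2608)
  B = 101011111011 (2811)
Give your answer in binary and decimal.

Apply | to each column (1 where either bit is 1):
  101000110000
| 101011111011
--------------
  101011111011

Answer: 101011111011 (2811)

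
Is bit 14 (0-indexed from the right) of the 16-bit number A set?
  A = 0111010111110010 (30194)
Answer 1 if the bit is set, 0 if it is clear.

Bit 14 is the 15th from the right.
  0111010111110010
   ^
That bit is 1.

Answer: 1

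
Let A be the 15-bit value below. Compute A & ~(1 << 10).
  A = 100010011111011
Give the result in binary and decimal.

Mask = ~(1 << 10) = 111101111111111
Bit 10 of A is 1, so AND-ing with the mask clears it to 0.
  100010011111011
& 111101111111111
-----------------
  100000011111011

Answer: 100000011111011 (16635)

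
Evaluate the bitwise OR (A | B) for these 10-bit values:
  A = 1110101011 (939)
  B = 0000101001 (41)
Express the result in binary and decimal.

Apply | to each column (1 where either bit is 1):
  1110101011
| 0000101001
------------
  1110101011

Answer: 1110101011 (939)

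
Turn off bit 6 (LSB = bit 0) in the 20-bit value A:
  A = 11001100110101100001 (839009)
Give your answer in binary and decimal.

Mask = ~(1 << 6) = 11111111111110111111
Bit 6 of A is 1, so AND-ing with the mask clears it to 0.
  11001100110101100001
& 11111111111110111111
----------------------
  11001100110100100001

Answer: 11001100110100100001 (838945)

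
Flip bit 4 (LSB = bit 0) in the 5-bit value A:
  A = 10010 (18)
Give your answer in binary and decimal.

Mask = 1 << 4 = 10000
Bit 4 of A is 1; XOR with the mask flips it to 0.
  10010
^ 10000
-------
  00010

Answer: 00010 (2)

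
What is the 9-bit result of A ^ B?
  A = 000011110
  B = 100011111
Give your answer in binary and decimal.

Apply ^ to each column (1 where bits differ):
  000011110
^ 100011111
-----------
  100000001

Answer: 100000001 (257)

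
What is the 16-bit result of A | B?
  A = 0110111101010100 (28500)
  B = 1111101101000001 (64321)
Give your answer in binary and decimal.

Apply | to each column (1 where either bit is 1):
  0110111101010100
| 1111101101000001
------------------
  1111111101010101

Answer: 1111111101010101 (65365)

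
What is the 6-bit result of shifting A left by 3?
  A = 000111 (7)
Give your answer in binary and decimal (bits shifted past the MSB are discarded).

Shift left by 3: drop the top 3 bit(s), append 3 zero(s) on the right.
  000111  ->  discard [000], keep [111], append 000
= 111000

Answer: 111000 (56)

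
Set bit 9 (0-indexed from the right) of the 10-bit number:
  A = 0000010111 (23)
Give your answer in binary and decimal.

Mask = 1 << 9 = 1000000000
Bit 9 of A is 0, so OR-ing with the mask flips it to 1.
  0000010111
| 1000000000
------------
  1000010111

Answer: 1000010111 (535)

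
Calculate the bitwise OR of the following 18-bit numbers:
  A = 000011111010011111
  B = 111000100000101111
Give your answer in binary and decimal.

Apply | to each column (1 where either bit is 1):
  000011111010011111
| 111000100000101111
--------------------
  111011111010111111

Answer: 111011111010111111 (245439)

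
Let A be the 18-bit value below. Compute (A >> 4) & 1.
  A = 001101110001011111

Bit 4 is the 5th from the right.
  001101110001011111
               ^
That bit is 1.

Answer: 1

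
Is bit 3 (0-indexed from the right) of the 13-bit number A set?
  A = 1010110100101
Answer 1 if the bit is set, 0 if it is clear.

Bit 3 is the 4th from the right.
  1010110100101
           ^
That bit is 0.

Answer: 0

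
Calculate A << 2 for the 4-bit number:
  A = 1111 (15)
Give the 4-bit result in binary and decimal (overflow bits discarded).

Shift left by 2: drop the top 2 bit(s), append 2 zero(s) on the right.
  1111  ->  discard [11], keep [11], append 00
= 1100

Answer: 1100 (12)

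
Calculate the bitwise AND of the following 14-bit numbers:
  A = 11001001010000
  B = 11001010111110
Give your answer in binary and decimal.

Apply & to each column (1 only where both bits are 1):
  11001001010000
& 11001010111110
----------------
  11001000010000

Answer: 11001000010000 (12816)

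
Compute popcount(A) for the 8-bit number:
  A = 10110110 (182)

10110110
1-bits at positions (from bit 0 = LSB): 1, 2, 4, 5, 7
Count = 5

Answer: 5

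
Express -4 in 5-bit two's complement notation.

1. Binary of +4:  00100
2. Invert bits:     11011
3. Add 1:           11100

Answer: 11100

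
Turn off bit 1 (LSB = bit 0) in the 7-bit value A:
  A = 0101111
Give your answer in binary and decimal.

Mask = ~(1 << 1) = 1111101
Bit 1 of A is 1, so AND-ing with the mask clears it to 0.
  0101111
& 1111101
---------
  0101101

Answer: 0101101 (45)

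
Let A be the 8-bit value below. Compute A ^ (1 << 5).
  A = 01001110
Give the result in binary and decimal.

Mask = 1 << 5 = 00100000
Bit 5 of A is 0; XOR with the mask flips it to 1.
  01001110
^ 00100000
----------
  01101110

Answer: 01101110 (110)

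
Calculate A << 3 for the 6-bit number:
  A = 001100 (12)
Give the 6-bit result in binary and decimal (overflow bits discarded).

Shift left by 3: drop the top 3 bit(s), append 3 zero(s) on the right.
  001100  ->  discard [001], keep [100], append 000
= 100000

Answer: 100000 (32)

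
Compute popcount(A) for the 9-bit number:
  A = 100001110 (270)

100001110
1-bits at positions (from bit 0 = LSB): 1, 2, 3, 8
Count = 4

Answer: 4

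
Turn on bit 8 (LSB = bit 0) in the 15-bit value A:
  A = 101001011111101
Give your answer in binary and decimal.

Mask = 1 << 8 = 000000100000000
Bit 8 of A is 0, so OR-ing with the mask flips it to 1.
  101001011111101
| 000000100000000
-----------------
  101001111111101

Answer: 101001111111101 (21501)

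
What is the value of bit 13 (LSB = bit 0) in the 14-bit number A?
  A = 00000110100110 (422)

Bit 13 is the 14th from the right.
  00000110100110
  ^
That bit is 0.

Answer: 0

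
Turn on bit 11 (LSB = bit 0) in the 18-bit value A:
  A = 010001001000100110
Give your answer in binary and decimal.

Mask = 1 << 11 = 000000100000000000
Bit 11 of A is 0, so OR-ing with the mask flips it to 1.
  010001001000100110
| 000000100000000000
--------------------
  010001101000100110

Answer: 010001101000100110 (72230)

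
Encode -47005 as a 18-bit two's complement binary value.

1. Binary of +47005:  001011011110011101
2. Invert bits:     110100100001100010
3. Add 1:           110100100001100011

Answer: 110100100001100011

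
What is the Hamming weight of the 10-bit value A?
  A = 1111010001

1111010001
1-bits at positions (from bit 0 = LSB): 0, 4, 6, 7, 8, 9
Count = 6

Answer: 6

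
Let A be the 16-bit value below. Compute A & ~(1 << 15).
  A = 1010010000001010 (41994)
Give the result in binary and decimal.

Mask = ~(1 << 15) = 0111111111111111
Bit 15 of A is 1, so AND-ing with the mask clears it to 0.
  1010010000001010
& 0111111111111111
------------------
  0010010000001010

Answer: 0010010000001010 (9226)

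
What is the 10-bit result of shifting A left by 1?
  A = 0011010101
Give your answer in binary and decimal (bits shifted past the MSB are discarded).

Shift left by 1: drop the top 1 bit(s), append 1 zero(s) on the right.
  0011010101  ->  discard [0], keep [011010101], append 0
= 0110101010

Answer: 0110101010 (426)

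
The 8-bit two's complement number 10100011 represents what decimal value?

MSB is 1, so the value is negative. Find the magnitude:
1. Invert bits:  01011100
2. Add 1:        01011101  = 93
3. Apply sign:   -93

Answer: -93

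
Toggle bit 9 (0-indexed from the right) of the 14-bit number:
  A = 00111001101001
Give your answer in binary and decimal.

Mask = 1 << 9 = 00001000000000
Bit 9 of A is 1; XOR with the mask flips it to 0.
  00111001101001
^ 00001000000000
----------------
  00110001101001

Answer: 00110001101001 (3177)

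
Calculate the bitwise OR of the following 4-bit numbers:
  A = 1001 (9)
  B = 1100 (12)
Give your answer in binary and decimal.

Apply | to each column (1 where either bit is 1):
  1001
| 1100
------
  1101

Answer: 1101 (13)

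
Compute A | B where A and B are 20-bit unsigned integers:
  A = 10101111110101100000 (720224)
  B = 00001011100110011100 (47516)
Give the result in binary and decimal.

Apply | to each column (1 where either bit is 1):
  10101111110101100000
| 00001011100110011100
----------------------
  10101111110111111100

Answer: 10101111110111111100 (720380)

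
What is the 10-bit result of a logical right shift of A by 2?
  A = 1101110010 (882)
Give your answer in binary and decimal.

Logical shift right by 2: drop the bottom 2 bit(s), prepend 2 zero(s) on the left.
  1101110010  ->  keep [11011100], discard [10], prepend 00
= 0011011100

Answer: 0011011100 (220)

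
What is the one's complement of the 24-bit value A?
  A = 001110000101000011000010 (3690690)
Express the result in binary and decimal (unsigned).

Flip each bit (0->1, 1->0):
  001110000101000011000010
  110001111010111100111101

Answer: 110001111010111100111101 (13086525)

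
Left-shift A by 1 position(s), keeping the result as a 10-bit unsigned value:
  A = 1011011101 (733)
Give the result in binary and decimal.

Shift left by 1: drop the top 1 bit(s), append 1 zero(s) on the right.
  1011011101  ->  discard [1], keep [011011101], append 0
= 0110111010

Answer: 0110111010 (442)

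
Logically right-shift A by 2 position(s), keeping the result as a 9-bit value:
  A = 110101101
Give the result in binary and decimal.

Logical shift right by 2: drop the bottom 2 bit(s), prepend 2 zero(s) on the left.
  110101101  ->  keep [1101011], discard [01], prepend 00
= 001101011

Answer: 001101011 (107)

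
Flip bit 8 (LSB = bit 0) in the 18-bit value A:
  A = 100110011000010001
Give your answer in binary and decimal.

Mask = 1 << 8 = 000000000100000000
Bit 8 of A is 0; XOR with the mask flips it to 1.
  100110011000010001
^ 000000000100000000
--------------------
  100110011100010001

Answer: 100110011100010001 (157457)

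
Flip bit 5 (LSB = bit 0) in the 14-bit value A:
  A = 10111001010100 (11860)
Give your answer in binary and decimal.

Mask = 1 << 5 = 00000000100000
Bit 5 of A is 0; XOR with the mask flips it to 1.
  10111001010100
^ 00000000100000
----------------
  10111001110100

Answer: 10111001110100 (11892)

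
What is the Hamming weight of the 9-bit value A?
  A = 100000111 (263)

100000111
1-bits at positions (from bit 0 = LSB): 0, 1, 2, 8
Count = 4

Answer: 4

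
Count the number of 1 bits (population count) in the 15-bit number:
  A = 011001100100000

011001100100000
1-bits at positions (from bit 0 = LSB): 5, 8, 9, 12, 13
Count = 5

Answer: 5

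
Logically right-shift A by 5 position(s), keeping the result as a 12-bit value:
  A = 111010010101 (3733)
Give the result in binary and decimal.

Logical shift right by 5: drop the bottom 5 bit(s), prepend 5 zero(s) on the left.
  111010010101  ->  keep [1110100], discard [10101], prepend 00000
= 000001110100

Answer: 000001110100 (116)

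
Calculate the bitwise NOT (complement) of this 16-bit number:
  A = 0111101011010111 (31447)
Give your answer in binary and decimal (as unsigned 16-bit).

Flip each bit (0->1, 1->0):
  0111101011010111
  1000010100101000

Answer: 1000010100101000 (34088)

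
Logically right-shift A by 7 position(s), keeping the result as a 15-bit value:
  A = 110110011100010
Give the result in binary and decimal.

Logical shift right by 7: drop the bottom 7 bit(s), prepend 7 zero(s) on the left.
  110110011100010  ->  keep [11011001], discard [1100010], prepend 0000000
= 000000011011001

Answer: 000000011011001 (217)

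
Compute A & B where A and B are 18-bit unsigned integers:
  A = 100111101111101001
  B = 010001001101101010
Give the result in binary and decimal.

Apply & to each column (1 only where both bits are 1):
  100111101111101001
& 010001001101101010
--------------------
  000001001101101000

Answer: 000001001101101000 (4968)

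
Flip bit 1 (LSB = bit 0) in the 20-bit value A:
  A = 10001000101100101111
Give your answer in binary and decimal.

Mask = 1 << 1 = 00000000000000000010
Bit 1 of A is 1; XOR with the mask flips it to 0.
  10001000101100101111
^ 00000000000000000010
----------------------
  10001000101100101101

Answer: 10001000101100101101 (559917)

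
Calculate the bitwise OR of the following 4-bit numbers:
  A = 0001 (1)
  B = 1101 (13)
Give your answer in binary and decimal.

Apply | to each column (1 where either bit is 1):
  0001
| 1101
------
  1101

Answer: 1101 (13)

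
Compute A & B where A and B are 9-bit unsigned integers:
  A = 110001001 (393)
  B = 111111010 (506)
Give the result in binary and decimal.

Apply & to each column (1 only where both bits are 1):
  110001001
& 111111010
-----------
  110001000

Answer: 110001000 (392)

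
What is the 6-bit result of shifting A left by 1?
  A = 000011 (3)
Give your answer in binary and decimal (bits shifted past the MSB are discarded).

Shift left by 1: drop the top 1 bit(s), append 1 zero(s) on the right.
  000011  ->  discard [0], keep [00011], append 0
= 000110

Answer: 000110 (6)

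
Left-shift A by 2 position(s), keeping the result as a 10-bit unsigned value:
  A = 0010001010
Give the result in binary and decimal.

Shift left by 2: drop the top 2 bit(s), append 2 zero(s) on the right.
  0010001010  ->  discard [00], keep [10001010], append 00
= 1000101000

Answer: 1000101000 (552)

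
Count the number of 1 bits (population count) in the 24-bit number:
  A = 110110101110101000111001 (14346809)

110110101110101000111001
1-bits at positions (from bit 0 = LSB): 0, 3, 4, 5, 9, 11, 13, 14, 15, 17, 19, 20, 22, 23
Count = 14

Answer: 14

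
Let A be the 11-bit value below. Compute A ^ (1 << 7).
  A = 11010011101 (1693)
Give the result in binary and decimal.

Mask = 1 << 7 = 00010000000
Bit 7 of A is 1; XOR with the mask flips it to 0.
  11010011101
^ 00010000000
-------------
  11000011101

Answer: 11000011101 (1565)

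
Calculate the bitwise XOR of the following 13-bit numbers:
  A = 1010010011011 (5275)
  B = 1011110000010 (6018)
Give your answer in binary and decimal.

Apply ^ to each column (1 where bits differ):
  1010010011011
^ 1011110000010
---------------
  0001100011001

Answer: 0001100011001 (793)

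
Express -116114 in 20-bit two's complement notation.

1. Binary of +116114:  00011100010110010010
2. Invert bits:     11100011101001101101
3. Add 1:           11100011101001101110

Answer: 11100011101001101110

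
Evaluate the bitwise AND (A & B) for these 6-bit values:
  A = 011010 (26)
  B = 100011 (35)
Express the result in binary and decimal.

Apply & to each column (1 only where both bits are 1):
  011010
& 100011
--------
  000010

Answer: 000010 (2)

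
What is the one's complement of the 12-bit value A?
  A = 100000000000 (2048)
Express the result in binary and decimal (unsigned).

Flip each bit (0->1, 1->0):
  100000000000
  011111111111

Answer: 011111111111 (2047)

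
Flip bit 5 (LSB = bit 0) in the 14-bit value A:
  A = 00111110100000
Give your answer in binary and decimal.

Mask = 1 << 5 = 00000000100000
Bit 5 of A is 1; XOR with the mask flips it to 0.
  00111110100000
^ 00000000100000
----------------
  00111110000000

Answer: 00111110000000 (3968)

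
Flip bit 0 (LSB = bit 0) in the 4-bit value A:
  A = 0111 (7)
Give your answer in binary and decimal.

Mask = 1 << 0 = 0001
Bit 0 of A is 1; XOR with the mask flips it to 0.
  0111
^ 0001
------
  0110

Answer: 0110 (6)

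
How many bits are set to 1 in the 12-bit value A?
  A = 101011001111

101011001111
1-bits at positions (from bit 0 = LSB): 0, 1, 2, 3, 6, 7, 9, 11
Count = 8

Answer: 8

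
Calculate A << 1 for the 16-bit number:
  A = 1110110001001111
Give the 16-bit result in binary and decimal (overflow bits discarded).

Shift left by 1: drop the top 1 bit(s), append 1 zero(s) on the right.
  1110110001001111  ->  discard [1], keep [110110001001111], append 0
= 1101100010011110

Answer: 1101100010011110 (55454)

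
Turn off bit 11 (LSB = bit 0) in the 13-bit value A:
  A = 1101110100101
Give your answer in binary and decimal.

Mask = ~(1 << 11) = 1011111111111
Bit 11 of A is 1, so AND-ing with the mask clears it to 0.
  1101110100101
& 1011111111111
---------------
  1001110100101

Answer: 1001110100101 (5029)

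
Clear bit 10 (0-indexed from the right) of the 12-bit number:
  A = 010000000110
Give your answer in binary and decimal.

Mask = ~(1 << 10) = 101111111111
Bit 10 of A is 1, so AND-ing with the mask clears it to 0.
  010000000110
& 101111111111
--------------
  000000000110

Answer: 000000000110 (6)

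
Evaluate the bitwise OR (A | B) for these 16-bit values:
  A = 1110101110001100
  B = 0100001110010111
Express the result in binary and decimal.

Apply | to each column (1 where either bit is 1):
  1110101110001100
| 0100001110010111
------------------
  1110101110011111

Answer: 1110101110011111 (60319)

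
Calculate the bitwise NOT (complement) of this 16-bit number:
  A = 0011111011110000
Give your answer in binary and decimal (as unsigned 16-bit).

Flip each bit (0->1, 1->0):
  0011111011110000
  1100000100001111

Answer: 1100000100001111 (49423)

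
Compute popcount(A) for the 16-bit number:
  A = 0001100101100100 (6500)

0001100101100100
1-bits at positions (from bit 0 = LSB): 2, 5, 6, 8, 11, 12
Count = 6

Answer: 6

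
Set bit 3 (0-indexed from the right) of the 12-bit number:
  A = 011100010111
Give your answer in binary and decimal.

Mask = 1 << 3 = 000000001000
Bit 3 of A is 0, so OR-ing with the mask flips it to 1.
  011100010111
| 000000001000
--------------
  011100011111

Answer: 011100011111 (1823)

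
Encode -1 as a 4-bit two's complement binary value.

1. Binary of +1:  0001
2. Invert bits:     1110
3. Add 1:           1111

Answer: 1111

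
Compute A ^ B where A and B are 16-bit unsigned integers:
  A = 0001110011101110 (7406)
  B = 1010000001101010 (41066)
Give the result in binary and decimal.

Apply ^ to each column (1 where bits differ):
  0001110011101110
^ 1010000001101010
------------------
  1011110010000100

Answer: 1011110010000100 (48260)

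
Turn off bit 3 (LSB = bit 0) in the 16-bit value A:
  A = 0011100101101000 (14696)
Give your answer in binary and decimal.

Mask = ~(1 << 3) = 1111111111110111
Bit 3 of A is 1, so AND-ing with the mask clears it to 0.
  0011100101101000
& 1111111111110111
------------------
  0011100101100000

Answer: 0011100101100000 (14688)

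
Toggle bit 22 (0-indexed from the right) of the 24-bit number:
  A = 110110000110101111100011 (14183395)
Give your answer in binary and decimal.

Mask = 1 << 22 = 010000000000000000000000
Bit 22 of A is 1; XOR with the mask flips it to 0.
  110110000110101111100011
^ 010000000000000000000000
--------------------------
  100110000110101111100011

Answer: 100110000110101111100011 (9989091)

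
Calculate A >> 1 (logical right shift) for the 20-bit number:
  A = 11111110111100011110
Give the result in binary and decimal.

Logical shift right by 1: drop the bottom 1 bit(s), prepend 1 zero(s) on the left.
  11111110111100011110  ->  keep [1111111011110001111], discard [0], prepend 0
= 01111111011110001111

Answer: 01111111011110001111 (522127)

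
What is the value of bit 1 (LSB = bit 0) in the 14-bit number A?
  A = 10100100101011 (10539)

Bit 1 is the 2nd from the right.
  10100100101011
              ^
That bit is 1.

Answer: 1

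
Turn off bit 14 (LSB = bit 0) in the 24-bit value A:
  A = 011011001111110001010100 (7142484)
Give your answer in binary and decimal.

Mask = ~(1 << 14) = 111111111011111111111111
Bit 14 of A is 1, so AND-ing with the mask clears it to 0.
  011011001111110001010100
& 111111111011111111111111
--------------------------
  011011001011110001010100

Answer: 011011001011110001010100 (7126100)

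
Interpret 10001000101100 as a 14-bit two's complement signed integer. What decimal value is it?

MSB is 1, so the value is negative. Find the magnitude:
1. Invert bits:  01110111010011
2. Add 1:        01110111010100  = 7636
3. Apply sign:   -7636

Answer: -7636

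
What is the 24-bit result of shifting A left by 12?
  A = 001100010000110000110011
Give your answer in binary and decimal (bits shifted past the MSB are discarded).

Shift left by 12: drop the top 12 bit(s), append 12 zero(s) on the right.
  001100010000110000110011  ->  discard [001100010000], keep [110000110011], append 000000000000
= 110000110011000000000000

Answer: 110000110011000000000000 (12791808)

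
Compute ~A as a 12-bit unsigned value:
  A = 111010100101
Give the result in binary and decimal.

Flip each bit (0->1, 1->0):
  111010100101
  000101011010

Answer: 000101011010 (346)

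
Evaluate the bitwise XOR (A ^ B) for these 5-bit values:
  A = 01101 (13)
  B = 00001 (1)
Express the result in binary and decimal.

Apply ^ to each column (1 where bits differ):
  01101
^ 00001
-------
  01100

Answer: 01100 (12)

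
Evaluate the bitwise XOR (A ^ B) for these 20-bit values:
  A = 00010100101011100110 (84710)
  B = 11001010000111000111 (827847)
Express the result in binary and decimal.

Apply ^ to each column (1 where bits differ):
  00010100101011100110
^ 11001010000111000111
----------------------
  11011110101100100001

Answer: 11011110101100100001 (912161)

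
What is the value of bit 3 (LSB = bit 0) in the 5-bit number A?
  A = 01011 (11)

Bit 3 is the 4th from the right.
  01011
   ^
That bit is 1.

Answer: 1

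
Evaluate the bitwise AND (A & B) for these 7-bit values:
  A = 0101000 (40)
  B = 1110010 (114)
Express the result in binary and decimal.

Apply & to each column (1 only where both bits are 1):
  0101000
& 1110010
---------
  0100000

Answer: 0100000 (32)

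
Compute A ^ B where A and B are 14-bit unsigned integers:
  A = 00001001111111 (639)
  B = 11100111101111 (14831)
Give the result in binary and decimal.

Apply ^ to each column (1 where bits differ):
  00001001111111
^ 11100111101111
----------------
  11101110010000

Answer: 11101110010000 (15248)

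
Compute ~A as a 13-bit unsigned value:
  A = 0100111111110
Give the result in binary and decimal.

Flip each bit (0->1, 1->0):
  0100111111110
  1011000000001

Answer: 1011000000001 (5633)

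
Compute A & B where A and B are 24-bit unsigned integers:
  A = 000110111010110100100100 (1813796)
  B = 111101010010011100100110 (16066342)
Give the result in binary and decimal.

Apply & to each column (1 only where both bits are 1):
  000110111010110100100100
& 111101010010011100100110
--------------------------
  000100010010010100100100

Answer: 000100010010010100100100 (1123620)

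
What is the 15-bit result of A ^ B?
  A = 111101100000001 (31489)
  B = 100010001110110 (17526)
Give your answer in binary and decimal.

Apply ^ to each column (1 where bits differ):
  111101100000001
^ 100010001110110
-----------------
  011111101110111

Answer: 011111101110111 (16247)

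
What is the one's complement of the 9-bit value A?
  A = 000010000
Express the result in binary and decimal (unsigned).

Flip each bit (0->1, 1->0):
  000010000
  111101111

Answer: 111101111 (495)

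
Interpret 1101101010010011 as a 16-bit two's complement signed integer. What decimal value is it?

MSB is 1, so the value is negative. Find the magnitude:
1. Invert bits:  0010010101101100
2. Add 1:        0010010101101101  = 9581
3. Apply sign:   -9581

Answer: -9581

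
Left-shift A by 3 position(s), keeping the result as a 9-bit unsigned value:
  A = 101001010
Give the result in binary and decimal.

Shift left by 3: drop the top 3 bit(s), append 3 zero(s) on the right.
  101001010  ->  discard [101], keep [001010], append 000
= 001010000

Answer: 001010000 (80)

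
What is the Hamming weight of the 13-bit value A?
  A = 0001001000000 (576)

0001001000000
1-bits at positions (from bit 0 = LSB): 6, 9
Count = 2

Answer: 2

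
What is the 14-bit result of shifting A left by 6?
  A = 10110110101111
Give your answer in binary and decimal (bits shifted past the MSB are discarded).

Shift left by 6: drop the top 6 bit(s), append 6 zero(s) on the right.
  10110110101111  ->  discard [101101], keep [10101111], append 000000
= 10101111000000

Answer: 10101111000000 (11200)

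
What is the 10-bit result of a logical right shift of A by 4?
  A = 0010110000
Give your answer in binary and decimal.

Logical shift right by 4: drop the bottom 4 bit(s), prepend 4 zero(s) on the left.
  0010110000  ->  keep [001011], discard [0000], prepend 0000
= 0000001011

Answer: 0000001011 (11)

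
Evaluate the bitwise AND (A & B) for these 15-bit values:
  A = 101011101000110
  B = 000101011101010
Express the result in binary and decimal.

Apply & to each column (1 only where both bits are 1):
  101011101000110
& 000101011101010
-----------------
  000001001000010

Answer: 000001001000010 (578)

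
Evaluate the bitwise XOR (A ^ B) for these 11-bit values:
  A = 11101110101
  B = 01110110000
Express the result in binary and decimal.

Apply ^ to each column (1 where bits differ):
  11101110101
^ 01110110000
-------------
  10011000101

Answer: 10011000101 (1221)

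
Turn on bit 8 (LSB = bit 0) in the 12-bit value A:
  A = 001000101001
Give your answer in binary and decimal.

Mask = 1 << 8 = 000100000000
Bit 8 of A is 0, so OR-ing with the mask flips it to 1.
  001000101001
| 000100000000
--------------
  001100101001

Answer: 001100101001 (809)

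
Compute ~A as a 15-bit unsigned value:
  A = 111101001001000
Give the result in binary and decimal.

Flip each bit (0->1, 1->0):
  111101001001000
  000010110110111

Answer: 000010110110111 (1463)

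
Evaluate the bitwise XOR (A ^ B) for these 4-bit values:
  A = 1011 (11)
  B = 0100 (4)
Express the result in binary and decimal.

Apply ^ to each column (1 where bits differ):
  1011
^ 0100
------
  1111

Answer: 1111 (15)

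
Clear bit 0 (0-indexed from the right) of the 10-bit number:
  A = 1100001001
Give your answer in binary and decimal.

Mask = ~(1 << 0) = 1111111110
Bit 0 of A is 1, so AND-ing with the mask clears it to 0.
  1100001001
& 1111111110
------------
  1100001000

Answer: 1100001000 (776)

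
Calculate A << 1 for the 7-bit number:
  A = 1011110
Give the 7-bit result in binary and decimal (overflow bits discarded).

Shift left by 1: drop the top 1 bit(s), append 1 zero(s) on the right.
  1011110  ->  discard [1], keep [011110], append 0
= 0111100

Answer: 0111100 (60)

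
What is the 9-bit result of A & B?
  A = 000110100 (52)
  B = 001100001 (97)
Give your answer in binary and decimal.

Apply & to each column (1 only where both bits are 1):
  000110100
& 001100001
-----------
  000100000

Answer: 000100000 (32)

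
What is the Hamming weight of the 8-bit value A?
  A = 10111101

10111101
1-bits at positions (from bit 0 = LSB): 0, 2, 3, 4, 5, 7
Count = 6

Answer: 6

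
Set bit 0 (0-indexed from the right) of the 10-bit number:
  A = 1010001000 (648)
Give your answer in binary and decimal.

Mask = 1 << 0 = 0000000001
Bit 0 of A is 0, so OR-ing with the mask flips it to 1.
  1010001000
| 0000000001
------------
  1010001001

Answer: 1010001001 (649)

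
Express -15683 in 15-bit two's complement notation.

1. Binary of +15683:  011110101000011
2. Invert bits:     100001010111100
3. Add 1:           100001010111101

Answer: 100001010111101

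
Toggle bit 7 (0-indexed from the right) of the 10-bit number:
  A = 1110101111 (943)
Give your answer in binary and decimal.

Mask = 1 << 7 = 0010000000
Bit 7 of A is 1; XOR with the mask flips it to 0.
  1110101111
^ 0010000000
------------
  1100101111

Answer: 1100101111 (815)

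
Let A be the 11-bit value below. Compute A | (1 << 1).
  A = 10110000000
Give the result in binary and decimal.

Mask = 1 << 1 = 00000000010
Bit 1 of A is 0, so OR-ing with the mask flips it to 1.
  10110000000
| 00000000010
-------------
  10110000010

Answer: 10110000010 (1410)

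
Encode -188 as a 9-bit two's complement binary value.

1. Binary of +188:  010111100
2. Invert bits:     101000011
3. Add 1:           101000100

Answer: 101000100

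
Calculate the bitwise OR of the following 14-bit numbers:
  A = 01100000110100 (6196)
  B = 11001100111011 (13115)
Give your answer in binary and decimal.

Apply | to each column (1 where either bit is 1):
  01100000110100
| 11001100111011
----------------
  11101100111111

Answer: 11101100111111 (15167)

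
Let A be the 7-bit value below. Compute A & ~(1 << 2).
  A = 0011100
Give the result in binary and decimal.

Mask = ~(1 << 2) = 1111011
Bit 2 of A is 1, so AND-ing with the mask clears it to 0.
  0011100
& 1111011
---------
  0011000

Answer: 0011000 (24)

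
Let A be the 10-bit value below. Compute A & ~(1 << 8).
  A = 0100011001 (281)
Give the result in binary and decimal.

Mask = ~(1 << 8) = 1011111111
Bit 8 of A is 1, so AND-ing with the mask clears it to 0.
  0100011001
& 1011111111
------------
  0000011001

Answer: 0000011001 (25)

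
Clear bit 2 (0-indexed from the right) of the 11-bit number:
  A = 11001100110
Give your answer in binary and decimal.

Mask = ~(1 << 2) = 11111111011
Bit 2 of A is 1, so AND-ing with the mask clears it to 0.
  11001100110
& 11111111011
-------------
  11001100010

Answer: 11001100010 (1634)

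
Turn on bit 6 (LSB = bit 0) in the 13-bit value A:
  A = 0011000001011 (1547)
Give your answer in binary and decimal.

Mask = 1 << 6 = 0000001000000
Bit 6 of A is 0, so OR-ing with the mask flips it to 1.
  0011000001011
| 0000001000000
---------------
  0011001001011

Answer: 0011001001011 (1611)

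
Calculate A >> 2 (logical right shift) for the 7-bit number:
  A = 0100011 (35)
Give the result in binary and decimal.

Logical shift right by 2: drop the bottom 2 bit(s), prepend 2 zero(s) on the left.
  0100011  ->  keep [01000], discard [11], prepend 00
= 0001000

Answer: 0001000 (8)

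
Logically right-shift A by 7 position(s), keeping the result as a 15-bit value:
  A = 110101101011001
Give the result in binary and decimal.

Logical shift right by 7: drop the bottom 7 bit(s), prepend 7 zero(s) on the left.
  110101101011001  ->  keep [11010110], discard [1011001], prepend 0000000
= 000000011010110

Answer: 000000011010110 (214)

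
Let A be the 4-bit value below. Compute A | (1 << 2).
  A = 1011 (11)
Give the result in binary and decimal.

Mask = 1 << 2 = 0100
Bit 2 of A is 0, so OR-ing with the mask flips it to 1.
  1011
| 0100
------
  1111

Answer: 1111 (15)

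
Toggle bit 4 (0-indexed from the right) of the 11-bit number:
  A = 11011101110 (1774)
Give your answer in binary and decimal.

Mask = 1 << 4 = 00000010000
Bit 4 of A is 0; XOR with the mask flips it to 1.
  11011101110
^ 00000010000
-------------
  11011111110

Answer: 11011111110 (1790)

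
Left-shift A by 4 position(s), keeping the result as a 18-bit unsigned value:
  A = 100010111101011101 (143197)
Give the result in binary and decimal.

Shift left by 4: drop the top 4 bit(s), append 4 zero(s) on the right.
  100010111101011101  ->  discard [1000], keep [10111101011101], append 0000
= 101111010111010000

Answer: 101111010111010000 (194000)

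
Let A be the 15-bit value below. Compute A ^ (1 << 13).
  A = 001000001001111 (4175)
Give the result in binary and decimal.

Mask = 1 << 13 = 010000000000000
Bit 13 of A is 0; XOR with the mask flips it to 1.
  001000001001111
^ 010000000000000
-----------------
  011000001001111

Answer: 011000001001111 (12367)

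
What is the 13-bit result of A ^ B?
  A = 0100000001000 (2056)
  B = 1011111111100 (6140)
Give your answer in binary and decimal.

Apply ^ to each column (1 where bits differ):
  0100000001000
^ 1011111111100
---------------
  1111111110100

Answer: 1111111110100 (8180)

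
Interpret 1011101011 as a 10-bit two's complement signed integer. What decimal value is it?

MSB is 1, so the value is negative. Find the magnitude:
1. Invert bits:  0100010100
2. Add 1:        0100010101  = 277
3. Apply sign:   -277

Answer: -277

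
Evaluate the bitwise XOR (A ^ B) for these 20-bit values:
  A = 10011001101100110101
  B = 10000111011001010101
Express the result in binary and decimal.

Apply ^ to each column (1 where bits differ):
  10011001101100110101
^ 10000111011001010101
----------------------
  00011110110101100000

Answer: 00011110110101100000 (126304)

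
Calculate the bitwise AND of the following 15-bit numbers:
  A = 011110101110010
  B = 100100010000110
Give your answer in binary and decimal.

Apply & to each column (1 only where both bits are 1):
  011110101110010
& 100100010000110
-----------------
  000100000000010

Answer: 000100000000010 (2050)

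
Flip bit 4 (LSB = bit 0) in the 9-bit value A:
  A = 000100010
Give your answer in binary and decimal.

Mask = 1 << 4 = 000010000
Bit 4 of A is 0; XOR with the mask flips it to 1.
  000100010
^ 000010000
-----------
  000110010

Answer: 000110010 (50)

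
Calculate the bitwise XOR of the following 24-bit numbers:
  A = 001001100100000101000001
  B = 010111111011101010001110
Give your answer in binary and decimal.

Apply ^ to each column (1 where bits differ):
  001001100100000101000001
^ 010111111011101010001110
--------------------------
  011110011111101111001111

Answer: 011110011111101111001111 (7994319)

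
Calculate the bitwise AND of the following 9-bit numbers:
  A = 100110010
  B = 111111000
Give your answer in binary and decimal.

Apply & to each column (1 only where both bits are 1):
  100110010
& 111111000
-----------
  100110000

Answer: 100110000 (304)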